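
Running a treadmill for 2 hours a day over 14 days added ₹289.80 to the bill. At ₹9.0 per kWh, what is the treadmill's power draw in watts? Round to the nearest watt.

Energy = ₹289.80 ÷ ₹9.0/kWh = 32.2 kWh
Runtime = 2 h/day × 14 days = 28 h
Power = 32.2 kWh ÷ 28 h = 1.15 kW = 1150 W

1150 W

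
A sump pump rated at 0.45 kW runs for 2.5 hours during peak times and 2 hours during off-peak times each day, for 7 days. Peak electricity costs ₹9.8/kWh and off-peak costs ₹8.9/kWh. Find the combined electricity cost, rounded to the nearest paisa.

Peak energy = 0.45 kW × 2.5 h × 7 = 7.875 kWh
Off-peak energy = 0.45 kW × 2 h × 7 = 6.3 kWh
Cost = 7.875 × ₹9.8 + 6.3 × ₹8.9 = ₹77.175 + ₹56.07 = ₹133.25

₹133.25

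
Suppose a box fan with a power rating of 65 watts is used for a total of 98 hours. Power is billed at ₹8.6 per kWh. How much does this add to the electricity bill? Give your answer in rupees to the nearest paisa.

₹54.78

Energy = 0.065 kW × 98 h = 6.37 kWh
Cost = 6.37 kWh × ₹8.6/kWh = ₹54.78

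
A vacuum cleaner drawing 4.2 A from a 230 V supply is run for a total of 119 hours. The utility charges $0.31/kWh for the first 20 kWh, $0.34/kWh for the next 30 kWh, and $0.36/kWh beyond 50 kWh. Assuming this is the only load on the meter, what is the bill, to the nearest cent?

Power = 4.2 A × 230 V = 966 W = 0.966 kW
Energy = 0.966 kW × 119 h = 114.954 kWh
Tier 1 (0–20 kWh): 20 × $0.31 = $6.2
Tier 2 (20–50 kWh): 30 × $0.34 = $10.2
Above 50 kWh: 64.954 × $0.36 = $23.38344
Bill = $39.78

$39.78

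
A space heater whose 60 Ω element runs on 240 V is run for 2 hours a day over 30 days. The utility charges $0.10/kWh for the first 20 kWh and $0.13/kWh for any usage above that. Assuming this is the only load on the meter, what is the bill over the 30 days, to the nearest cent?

Power = V²/R = 240²/60 = 960 W = 0.96 kW
Runtime = 2 h/day × 30 days = 60 h
Energy = 0.96 kW × 60 h = 57.6 kWh
Tier 1 (0–20 kWh): 20 × $0.10 = $2
Above 20 kWh: 37.6 × $0.13 = $4.888
Bill = $6.89

$6.89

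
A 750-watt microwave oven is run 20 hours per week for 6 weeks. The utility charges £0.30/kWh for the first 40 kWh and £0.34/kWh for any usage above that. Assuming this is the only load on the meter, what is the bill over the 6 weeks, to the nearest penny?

£29.00

Runtime = 20 h/week × 6 weeks = 120 h
Energy = 0.75 kW × 120 h = 90 kWh
Tier 1 (0–40 kWh): 40 × £0.30 = £12
Above 40 kWh: 50 × £0.34 = £17
Bill = £29.00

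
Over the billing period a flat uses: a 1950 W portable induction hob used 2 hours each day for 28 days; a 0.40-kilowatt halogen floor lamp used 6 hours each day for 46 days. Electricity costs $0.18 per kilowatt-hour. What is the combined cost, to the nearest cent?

$39.53

portable induction hob: Runtime = 2 h/day × 28 days = 56 h
portable induction hob: 1.95 kW × 56 h = 109.2 kWh
halogen floor lamp: Runtime = 6 h/day × 46 days = 276 h
halogen floor lamp: 0.4 kW × 276 h = 110.4 kWh
Total energy = 219.6 kWh
Cost = 219.6 × $0.18 = $39.53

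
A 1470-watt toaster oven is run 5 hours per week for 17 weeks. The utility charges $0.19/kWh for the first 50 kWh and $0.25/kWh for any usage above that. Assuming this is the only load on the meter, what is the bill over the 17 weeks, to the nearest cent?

$28.24

Runtime = 5 h/week × 17 weeks = 85 h
Energy = 1.47 kW × 85 h = 124.95 kWh
Tier 1 (0–50 kWh): 50 × $0.19 = $9.5
Above 50 kWh: 74.95 × $0.25 = $18.7375
Bill = $28.24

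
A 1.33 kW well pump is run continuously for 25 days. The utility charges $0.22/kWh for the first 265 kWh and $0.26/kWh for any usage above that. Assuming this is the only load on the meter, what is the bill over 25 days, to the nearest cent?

Runtime = 24 h × 25 = 600 h
Energy = 1.33 kW × 600 h = 798 kWh
Tier 1 (0–265 kWh): 265 × $0.22 = $58.3
Above 265 kWh: 533 × $0.26 = $138.58
Bill = $196.88

$196.88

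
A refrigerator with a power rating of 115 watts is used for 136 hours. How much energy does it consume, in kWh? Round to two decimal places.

15.64 kWh

Energy = 0.115 kW × 136 h = 15.64 kWh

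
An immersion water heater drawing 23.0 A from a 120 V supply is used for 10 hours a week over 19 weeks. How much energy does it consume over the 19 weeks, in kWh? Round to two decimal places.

524.40 kWh

Power = 23.0 A × 120 V = 2760 W = 2.76 kW
Runtime = 10 h/week × 19 weeks = 190 h
Energy = 2.76 kW × 190 h = 524.4 kWh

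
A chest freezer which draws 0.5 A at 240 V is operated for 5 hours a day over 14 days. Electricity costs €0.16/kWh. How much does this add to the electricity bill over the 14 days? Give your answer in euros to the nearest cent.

€1.34

Power = 0.5 A × 240 V = 120 W = 0.12 kW
Runtime = 5 h/day × 14 days = 70 h
Energy = 0.12 kW × 70 h = 8.4 kWh
Cost = 8.4 kWh × €0.16/kWh = €1.34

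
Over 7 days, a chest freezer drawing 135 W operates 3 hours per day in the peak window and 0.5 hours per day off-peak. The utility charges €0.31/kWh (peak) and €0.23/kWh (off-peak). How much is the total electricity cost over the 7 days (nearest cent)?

€0.99

Peak energy = 0.135 kW × 3 h × 7 = 2.835 kWh
Off-peak energy = 0.135 kW × 0.5 h × 7 = 0.4725 kWh
Cost = 2.835 × €0.31 + 0.4725 × €0.23 = €0.87885 + €0.108675 = €0.99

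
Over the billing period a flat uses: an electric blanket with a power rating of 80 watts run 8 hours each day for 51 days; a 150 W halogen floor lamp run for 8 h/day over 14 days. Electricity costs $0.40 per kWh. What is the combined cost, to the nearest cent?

electric blanket: Runtime = 8 h/day × 51 days = 408 h
electric blanket: 0.08 kW × 408 h = 32.64 kWh
halogen floor lamp: Runtime = 8 h/day × 14 days = 112 h
halogen floor lamp: 0.15 kW × 112 h = 16.8 kWh
Total energy = 49.44 kWh
Cost = 49.44 × $0.40 = $19.78

$19.78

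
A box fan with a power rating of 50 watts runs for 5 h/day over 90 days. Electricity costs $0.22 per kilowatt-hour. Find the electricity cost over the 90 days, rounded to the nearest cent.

Runtime = 5 h/day × 90 days = 450 h
Energy = 0.05 kW × 450 h = 22.5 kWh
Cost = 22.5 kWh × $0.22/kWh = $4.95

$4.95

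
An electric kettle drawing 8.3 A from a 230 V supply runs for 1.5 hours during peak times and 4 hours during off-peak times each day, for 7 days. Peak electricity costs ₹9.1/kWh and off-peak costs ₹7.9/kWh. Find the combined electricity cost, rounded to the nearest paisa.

Power = 8.3 A × 230 V = 1909 W = 1.909 kW
Peak energy = 1.909 kW × 1.5 h × 7 = 20.0445 kWh
Off-peak energy = 1.909 kW × 4 h × 7 = 53.452 kWh
Cost = 20.0445 × ₹9.1 + 53.452 × ₹7.9 = ₹182.40495 + ₹422.2708 = ₹604.68

₹604.68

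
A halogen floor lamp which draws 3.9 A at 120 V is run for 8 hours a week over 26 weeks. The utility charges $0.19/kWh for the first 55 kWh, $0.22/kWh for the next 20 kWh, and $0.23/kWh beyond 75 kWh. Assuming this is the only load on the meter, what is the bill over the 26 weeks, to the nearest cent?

Power = 3.9 A × 120 V = 468 W = 0.468 kW
Runtime = 8 h/week × 26 weeks = 208 h
Energy = 0.468 kW × 208 h = 97.344 kWh
Tier 1 (0–55 kWh): 55 × $0.19 = $10.45
Tier 2 (55–75 kWh): 20 × $0.22 = $4.4
Above 75 kWh: 22.344 × $0.23 = $5.13912
Bill = $19.99

$19.99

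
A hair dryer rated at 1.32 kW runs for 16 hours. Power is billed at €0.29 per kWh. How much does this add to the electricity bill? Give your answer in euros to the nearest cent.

Energy = 1.32 kW × 16 h = 21.12 kWh
Cost = 21.12 kWh × €0.29/kWh = €6.12

€6.12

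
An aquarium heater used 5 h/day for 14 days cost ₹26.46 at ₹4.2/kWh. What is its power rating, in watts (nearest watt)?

Energy = ₹26.46 ÷ ₹4.2/kWh = 6.3 kWh
Runtime = 5 h/day × 14 days = 70 h
Power = 6.3 kWh ÷ 70 h = 0.09 kW = 90 W

90 W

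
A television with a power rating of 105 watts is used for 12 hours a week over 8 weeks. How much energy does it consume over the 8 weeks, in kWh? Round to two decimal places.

Runtime = 12 h/week × 8 weeks = 96 h
Energy = 0.105 kW × 96 h = 10.08 kWh

10.08 kWh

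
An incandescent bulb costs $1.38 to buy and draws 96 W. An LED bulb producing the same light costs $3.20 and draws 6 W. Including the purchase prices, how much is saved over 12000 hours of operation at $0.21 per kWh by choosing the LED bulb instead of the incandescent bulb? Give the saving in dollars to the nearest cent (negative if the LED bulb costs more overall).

incandescent bulb: $1.38 + (96/1000) kW × 12000 h × $0.21 = $1.38 + $241.92 = $243.3
LED bulb: $3.20 + (6/1000) kW × 12000 h × $0.21 = $3.20 + $15.12 = $18.32
Saving = $243.3 − $18.32 = $224.98

$224.98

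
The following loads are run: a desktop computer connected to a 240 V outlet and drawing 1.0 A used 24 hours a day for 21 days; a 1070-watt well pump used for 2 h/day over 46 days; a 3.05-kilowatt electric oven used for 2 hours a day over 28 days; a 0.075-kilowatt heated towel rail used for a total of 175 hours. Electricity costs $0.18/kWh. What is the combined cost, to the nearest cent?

desktop computer: Power = 1.0 A × 240 V = 240 W = 0.24 kW
desktop computer: Runtime = 24 h × 21 = 504 h
desktop computer: 0.24 kW × 504 h = 120.96 kWh
well pump: Runtime = 2 h/day × 46 days = 92 h
well pump: 1.07 kW × 92 h = 98.44 kWh
electric oven: Runtime = 2 h/day × 28 days = 56 h
electric oven: 3.05 kW × 56 h = 170.8 kWh
heated towel rail: 0.075 kW × 175 h = 13.125 kWh
Total energy = 403.325 kWh
Cost = 403.325 × $0.18 = $72.60

$72.60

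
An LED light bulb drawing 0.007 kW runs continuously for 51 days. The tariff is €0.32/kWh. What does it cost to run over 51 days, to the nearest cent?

€2.74

Runtime = 24 h × 51 = 1224 h
Energy = 0.007 kW × 1224 h = 8.568 kWh
Cost = 8.568 kWh × €0.32/kWh = €2.74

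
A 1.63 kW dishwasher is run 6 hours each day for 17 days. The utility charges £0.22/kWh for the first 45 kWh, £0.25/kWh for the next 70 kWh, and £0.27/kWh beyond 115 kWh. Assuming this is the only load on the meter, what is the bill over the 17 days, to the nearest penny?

£41.24

Runtime = 6 h/day × 17 days = 102 h
Energy = 1.63 kW × 102 h = 166.26 kWh
Tier 1 (0–45 kWh): 45 × £0.22 = £9.9
Tier 2 (45–115 kWh): 70 × £0.25 = £17.5
Above 115 kWh: 51.26 × £0.27 = £13.8402
Bill = £41.24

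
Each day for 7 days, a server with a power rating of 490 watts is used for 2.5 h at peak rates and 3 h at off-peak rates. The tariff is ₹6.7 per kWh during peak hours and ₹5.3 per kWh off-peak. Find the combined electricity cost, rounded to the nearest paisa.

Peak energy = 0.49 kW × 2.5 h × 7 = 8.575 kWh
Off-peak energy = 0.49 kW × 3 h × 7 = 10.29 kWh
Cost = 8.575 × ₹6.7 + 10.29 × ₹5.3 = ₹57.4525 + ₹54.537 = ₹111.99

₹111.99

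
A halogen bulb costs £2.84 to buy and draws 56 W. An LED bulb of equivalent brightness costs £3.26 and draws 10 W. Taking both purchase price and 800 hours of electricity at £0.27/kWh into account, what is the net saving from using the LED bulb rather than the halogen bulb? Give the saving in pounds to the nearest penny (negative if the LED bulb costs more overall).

halogen bulb: £2.84 + (56/1000) kW × 800 h × £0.27 = £2.84 + £12.096 = £14.936
LED bulb: £3.26 + (10/1000) kW × 800 h × £0.27 = £3.26 + £2.16 = £5.42
Saving = £14.936 − £5.42 = £9.516 → £9.52

£9.52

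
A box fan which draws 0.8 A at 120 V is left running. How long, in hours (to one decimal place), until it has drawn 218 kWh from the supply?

Power = 0.8 A × 120 V = 96 W = 0.096 kW
Hours = 218 kWh ÷ 0.096 kW = 2270.8 h

2270.8 h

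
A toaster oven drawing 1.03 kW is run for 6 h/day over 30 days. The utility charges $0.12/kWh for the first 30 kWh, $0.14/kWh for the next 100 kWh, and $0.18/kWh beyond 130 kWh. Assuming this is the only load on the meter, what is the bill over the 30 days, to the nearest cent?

$27.57

Runtime = 6 h/day × 30 days = 180 h
Energy = 1.03 kW × 180 h = 185.4 kWh
Tier 1 (0–30 kWh): 30 × $0.12 = $3.6
Tier 2 (30–130 kWh): 100 × $0.14 = $14
Above 130 kWh: 55.4 × $0.18 = $9.972
Bill = $27.57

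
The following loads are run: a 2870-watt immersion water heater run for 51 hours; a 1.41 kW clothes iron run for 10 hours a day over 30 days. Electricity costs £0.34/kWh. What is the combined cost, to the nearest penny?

immersion water heater: 2.87 kW × 51 h = 146.37 kWh
clothes iron: Runtime = 10 h/day × 30 days = 300 h
clothes iron: 1.41 kW × 300 h = 423 kWh
Total energy = 569.37 kWh
Cost = 569.37 × £0.34 = £193.59

£193.59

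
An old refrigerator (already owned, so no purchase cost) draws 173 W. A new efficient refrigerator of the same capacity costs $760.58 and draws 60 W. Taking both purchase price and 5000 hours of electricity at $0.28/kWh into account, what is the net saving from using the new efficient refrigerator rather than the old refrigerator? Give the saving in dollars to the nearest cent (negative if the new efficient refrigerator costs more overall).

-$602.38

old refrigerator: $0.00 + (173/1000) kW × 5000 h × $0.28 = $0.00 + $242.2 = $242.2
new efficient refrigerator: $760.58 + (60/1000) kW × 5000 h × $0.28 = $760.58 + $84 = $844.58
Saving = $242.2 − $844.58 = −$602.38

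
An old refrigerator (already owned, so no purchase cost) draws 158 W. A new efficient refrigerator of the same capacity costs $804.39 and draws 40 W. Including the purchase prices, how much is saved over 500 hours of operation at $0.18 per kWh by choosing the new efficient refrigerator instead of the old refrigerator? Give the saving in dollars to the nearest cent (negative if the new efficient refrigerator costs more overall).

-$793.77

old refrigerator: $0.00 + (158/1000) kW × 500 h × $0.18 = $0.00 + $14.22 = $14.22
new efficient refrigerator: $804.39 + (40/1000) kW × 500 h × $0.18 = $804.39 + $3.6 = $807.99
Saving = $14.22 − $807.99 = −$793.77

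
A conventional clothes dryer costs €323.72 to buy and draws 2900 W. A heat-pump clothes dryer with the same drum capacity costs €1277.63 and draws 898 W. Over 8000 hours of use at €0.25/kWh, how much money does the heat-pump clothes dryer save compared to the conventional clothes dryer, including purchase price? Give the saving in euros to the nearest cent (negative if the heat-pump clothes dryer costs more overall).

conventional clothes dryer: €323.72 + (2900/1000) kW × 8000 h × €0.25 = €323.72 + €5800 = €6123.72
heat-pump clothes dryer: €1277.63 + (898/1000) kW × 8000 h × €0.25 = €1277.63 + €1796 = €3073.63
Saving = €6123.72 − €3073.63 = €3050.09

€3050.09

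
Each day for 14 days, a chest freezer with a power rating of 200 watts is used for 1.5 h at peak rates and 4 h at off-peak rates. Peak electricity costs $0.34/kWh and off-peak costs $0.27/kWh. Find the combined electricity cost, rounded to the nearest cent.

Peak energy = 0.2 kW × 1.5 h × 14 = 4.2 kWh
Off-peak energy = 0.2 kW × 4 h × 14 = 11.2 kWh
Cost = 4.2 × $0.34 + 11.2 × $0.27 = $1.428 + $3.024 = $4.45

$4.45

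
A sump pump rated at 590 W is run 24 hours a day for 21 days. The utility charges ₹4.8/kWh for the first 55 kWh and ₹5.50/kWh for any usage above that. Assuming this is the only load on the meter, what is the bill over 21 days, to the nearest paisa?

₹1596.98

Runtime = 24 h × 21 = 504 h
Energy = 0.59 kW × 504 h = 297.36 kWh
Tier 1 (0–55 kWh): 55 × ₹4.8 = ₹264
Above 55 kWh: 242.36 × ₹5.50 = ₹1332.98
Bill = ₹1596.98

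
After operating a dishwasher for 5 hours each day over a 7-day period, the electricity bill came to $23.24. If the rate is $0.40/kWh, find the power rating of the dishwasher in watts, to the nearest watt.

1660 W

Energy = $23.24 ÷ $0.40/kWh = 58.1 kWh
Runtime = 5 h/day × 7 days = 35 h
Power = 58.1 kWh ÷ 35 h = 1.66 kW = 1660 W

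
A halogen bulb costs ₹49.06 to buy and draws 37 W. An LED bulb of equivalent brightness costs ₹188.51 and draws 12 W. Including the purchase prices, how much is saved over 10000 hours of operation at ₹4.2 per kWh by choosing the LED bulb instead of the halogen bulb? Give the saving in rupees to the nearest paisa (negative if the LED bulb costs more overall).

₹910.55

halogen bulb: ₹49.06 + (37/1000) kW × 10000 h × ₹4.2 = ₹49.06 + ₹1554 = ₹1603.06
LED bulb: ₹188.51 + (12/1000) kW × 10000 h × ₹4.2 = ₹188.51 + ₹504 = ₹692.51
Saving = ₹1603.06 − ₹692.51 = ₹910.55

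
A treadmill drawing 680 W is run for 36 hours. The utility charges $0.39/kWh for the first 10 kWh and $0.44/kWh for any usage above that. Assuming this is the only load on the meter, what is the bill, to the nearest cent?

Energy = 0.68 kW × 36 h = 24.48 kWh
Tier 1 (0–10 kWh): 10 × $0.39 = $3.9
Above 10 kWh: 14.48 × $0.44 = $6.3712
Bill = $10.27

$10.27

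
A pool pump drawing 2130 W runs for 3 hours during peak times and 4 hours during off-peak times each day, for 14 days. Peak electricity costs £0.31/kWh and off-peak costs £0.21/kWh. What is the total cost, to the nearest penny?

£52.78

Peak energy = 2.13 kW × 3 h × 14 = 89.46 kWh
Off-peak energy = 2.13 kW × 4 h × 14 = 119.28 kWh
Cost = 89.46 × £0.31 + 119.28 × £0.21 = £27.7326 + £25.0488 = £52.78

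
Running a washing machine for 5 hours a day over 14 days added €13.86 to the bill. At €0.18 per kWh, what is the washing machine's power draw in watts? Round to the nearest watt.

1100 W

Energy = €13.86 ÷ €0.18/kWh = 77 kWh
Runtime = 5 h/day × 14 days = 70 h
Power = 77 kWh ÷ 70 h = 1.1 kW = 1100 W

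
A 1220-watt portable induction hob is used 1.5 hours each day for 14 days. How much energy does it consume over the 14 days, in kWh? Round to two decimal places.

Runtime = 1.5 h/day × 14 days = 21 h
Energy = 1.22 kW × 21 h = 25.62 kWh

25.62 kWh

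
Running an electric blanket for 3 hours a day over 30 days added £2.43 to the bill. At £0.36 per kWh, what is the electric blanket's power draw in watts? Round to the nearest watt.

Energy = £2.43 ÷ £0.36/kWh = 6.75 kWh
Runtime = 3 h/day × 30 days = 90 h
Power = 6.75 kWh ÷ 90 h = 0.075 kW = 75 W

75 W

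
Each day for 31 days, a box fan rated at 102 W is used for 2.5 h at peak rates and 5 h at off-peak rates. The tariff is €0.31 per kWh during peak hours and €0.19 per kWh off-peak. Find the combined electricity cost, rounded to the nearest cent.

€5.45

Peak energy = 0.102 kW × 2.5 h × 31 = 7.905 kWh
Off-peak energy = 0.102 kW × 5 h × 31 = 15.81 kWh
Cost = 7.905 × €0.31 + 15.81 × €0.19 = €2.45055 + €3.0039 = €5.45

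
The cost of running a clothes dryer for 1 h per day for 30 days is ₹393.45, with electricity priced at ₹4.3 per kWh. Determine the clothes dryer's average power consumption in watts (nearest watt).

3050 W

Energy = ₹393.45 ÷ ₹4.3/kWh = 91.5 kWh
Runtime = 1 h/day × 30 days = 30 h
Power = 91.5 kWh ÷ 30 h = 3.05 kW = 3050 W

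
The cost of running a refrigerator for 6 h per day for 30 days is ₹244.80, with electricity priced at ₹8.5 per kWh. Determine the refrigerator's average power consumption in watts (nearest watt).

160 W

Energy = ₹244.80 ÷ ₹8.5/kWh = 28.8 kWh
Runtime = 6 h/day × 30 days = 180 h
Power = 28.8 kWh ÷ 180 h = 0.16 kW = 160 W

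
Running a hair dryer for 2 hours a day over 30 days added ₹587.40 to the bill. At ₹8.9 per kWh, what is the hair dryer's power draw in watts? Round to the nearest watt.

Energy = ₹587.40 ÷ ₹8.9/kWh = 66 kWh
Runtime = 2 h/day × 30 days = 60 h
Power = 66 kWh ÷ 60 h = 1.1 kW = 1100 W

1100 W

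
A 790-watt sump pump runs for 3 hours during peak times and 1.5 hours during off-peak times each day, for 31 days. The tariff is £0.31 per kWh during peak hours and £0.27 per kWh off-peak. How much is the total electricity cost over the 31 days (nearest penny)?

£32.69

Peak energy = 0.79 kW × 3 h × 31 = 73.47 kWh
Off-peak energy = 0.79 kW × 1.5 h × 31 = 36.735 kWh
Cost = 73.47 × £0.31 + 36.735 × £0.27 = £22.7757 + £9.91845 = £32.69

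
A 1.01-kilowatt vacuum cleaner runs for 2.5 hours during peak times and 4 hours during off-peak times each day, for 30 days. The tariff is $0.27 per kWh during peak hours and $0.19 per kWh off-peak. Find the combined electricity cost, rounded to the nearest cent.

$43.48

Peak energy = 1.01 kW × 2.5 h × 30 = 75.75 kWh
Off-peak energy = 1.01 kW × 4 h × 30 = 121.2 kWh
Cost = 75.75 × $0.27 + 121.2 × $0.19 = $20.4525 + $23.028 = $43.48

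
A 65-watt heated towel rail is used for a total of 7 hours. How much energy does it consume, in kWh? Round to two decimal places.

Energy = 0.065 kW × 7 h = 0.455 kWh ≈ 0.46 kWh

0.46 kWh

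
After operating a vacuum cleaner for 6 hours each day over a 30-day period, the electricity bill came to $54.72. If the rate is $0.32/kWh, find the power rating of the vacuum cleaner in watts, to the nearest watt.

Energy = $54.72 ÷ $0.32/kWh = 171 kWh
Runtime = 6 h/day × 30 days = 180 h
Power = 171 kWh ÷ 180 h = 0.95 kW = 950 W

950 W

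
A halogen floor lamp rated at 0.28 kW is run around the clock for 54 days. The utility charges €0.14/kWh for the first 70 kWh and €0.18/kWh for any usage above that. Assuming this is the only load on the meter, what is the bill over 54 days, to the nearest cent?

Runtime = 24 h × 54 = 1296 h
Energy = 0.28 kW × 1296 h = 362.88 kWh
Tier 1 (0–70 kWh): 70 × €0.14 = €9.8
Above 70 kWh: 292.88 × €0.18 = €52.7184
Bill = €62.52

€62.52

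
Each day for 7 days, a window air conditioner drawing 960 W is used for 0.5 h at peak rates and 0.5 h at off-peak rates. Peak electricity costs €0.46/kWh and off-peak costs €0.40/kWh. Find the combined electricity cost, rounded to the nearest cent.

Peak energy = 0.96 kW × 0.5 h × 7 = 3.36 kWh
Off-peak energy = 0.96 kW × 0.5 h × 7 = 3.36 kWh
Cost = 3.36 × €0.46 + 3.36 × €0.40 = €1.5456 + €1.344 = €2.89

€2.89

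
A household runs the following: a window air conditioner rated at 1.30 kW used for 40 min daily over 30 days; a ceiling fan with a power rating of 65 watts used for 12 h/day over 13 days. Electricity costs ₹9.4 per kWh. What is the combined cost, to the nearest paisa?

window air conditioner: Runtime = 40 min × 30 = 1200 min = 20 h
window air conditioner: 1.3 kW × 20 h = 26 kWh
ceiling fan: Runtime = 12 h/day × 13 days = 156 h
ceiling fan: 0.065 kW × 156 h = 10.14 kWh
Total energy = 36.14 kWh
Cost = 36.14 × ₹9.4 = ₹339.72

₹339.72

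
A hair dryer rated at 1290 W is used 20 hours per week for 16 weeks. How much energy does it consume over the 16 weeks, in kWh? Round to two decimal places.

412.80 kWh

Runtime = 20 h/week × 16 weeks = 320 h
Energy = 1.29 kW × 320 h = 412.8 kWh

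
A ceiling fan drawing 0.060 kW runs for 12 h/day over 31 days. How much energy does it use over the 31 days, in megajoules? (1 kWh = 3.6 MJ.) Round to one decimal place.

80.4 MJ

Runtime = 12 h/day × 31 days = 372 h
Energy = 0.06 kW × 372 h = 22.32 kWh
= 22.32 × 3.6 MJ = 80.4 MJ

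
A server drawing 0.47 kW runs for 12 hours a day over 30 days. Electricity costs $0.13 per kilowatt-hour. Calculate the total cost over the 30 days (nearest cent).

Runtime = 12 h/day × 30 days = 360 h
Energy = 0.47 kW × 360 h = 169.2 kWh
Cost = 169.2 kWh × $0.13/kWh = $22.00

$22.00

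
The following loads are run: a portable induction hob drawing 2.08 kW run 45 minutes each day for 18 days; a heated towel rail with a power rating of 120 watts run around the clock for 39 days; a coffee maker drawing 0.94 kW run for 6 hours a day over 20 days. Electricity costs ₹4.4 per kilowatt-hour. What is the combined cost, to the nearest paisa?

₹1114.08

portable induction hob: Runtime = 45 min × 18 = 810 min = 13.5 h
portable induction hob: 2.08 kW × 13.5 h = 28.08 kWh
heated towel rail: Runtime = 24 h × 39 = 936 h
heated towel rail: 0.12 kW × 936 h = 112.32 kWh
coffee maker: Runtime = 6 h/day × 20 days = 120 h
coffee maker: 0.94 kW × 120 h = 112.8 kWh
Total energy = 253.2 kWh
Cost = 253.2 × ₹4.4 = ₹1114.08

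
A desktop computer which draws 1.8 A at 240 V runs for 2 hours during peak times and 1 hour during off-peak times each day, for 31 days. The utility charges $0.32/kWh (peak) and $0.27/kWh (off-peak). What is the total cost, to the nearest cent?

Power = 1.8 A × 240 V = 432 W = 0.432 kW
Peak energy = 0.432 kW × 2 h × 31 = 26.784 kWh
Off-peak energy = 0.432 kW × 1 h × 31 = 13.392 kWh
Cost = 26.784 × $0.32 + 13.392 × $0.27 = $8.57088 + $3.61584 = $12.19

$12.19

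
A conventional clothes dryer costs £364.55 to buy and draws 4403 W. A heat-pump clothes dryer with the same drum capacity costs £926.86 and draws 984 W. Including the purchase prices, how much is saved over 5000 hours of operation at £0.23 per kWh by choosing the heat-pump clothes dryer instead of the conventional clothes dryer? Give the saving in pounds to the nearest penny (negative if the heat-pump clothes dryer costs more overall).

conventional clothes dryer: £364.55 + (4403/1000) kW × 5000 h × £0.23 = £364.55 + £5063.45 = £5428
heat-pump clothes dryer: £926.86 + (984/1000) kW × 5000 h × £0.23 = £926.86 + £1131.6 = £2058.46
Saving = £5428 − £2058.46 = £3369.54

£3369.54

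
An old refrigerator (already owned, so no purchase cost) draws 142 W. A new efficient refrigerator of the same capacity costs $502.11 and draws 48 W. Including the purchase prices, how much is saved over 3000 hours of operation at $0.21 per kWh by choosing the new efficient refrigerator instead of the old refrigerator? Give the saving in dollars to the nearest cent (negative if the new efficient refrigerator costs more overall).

old refrigerator: $0.00 + (142/1000) kW × 3000 h × $0.21 = $0.00 + $89.46 = $89.46
new efficient refrigerator: $502.11 + (48/1000) kW × 3000 h × $0.21 = $502.11 + $30.24 = $532.35
Saving = $89.46 − $532.35 = −$442.89

-$442.89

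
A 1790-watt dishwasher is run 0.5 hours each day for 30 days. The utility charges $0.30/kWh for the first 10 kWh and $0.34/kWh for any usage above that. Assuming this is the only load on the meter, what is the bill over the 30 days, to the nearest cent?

Runtime = 0.5 h/day × 30 days = 15 h
Energy = 1.79 kW × 15 h = 26.85 kWh
Tier 1 (0–10 kWh): 10 × $0.30 = $3
Above 10 kWh: 16.85 × $0.34 = $5.729
Bill = $8.73

$8.73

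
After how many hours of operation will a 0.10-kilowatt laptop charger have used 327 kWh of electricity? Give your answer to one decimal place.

Hours = 327 kWh ÷ 0.1 kW = 3270.0 h

3270.0 h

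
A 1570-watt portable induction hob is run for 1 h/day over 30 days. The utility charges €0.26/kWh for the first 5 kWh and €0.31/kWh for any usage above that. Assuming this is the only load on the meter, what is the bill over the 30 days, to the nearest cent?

Runtime = 1 h/day × 30 days = 30 h
Energy = 1.57 kW × 30 h = 47.1 kWh
Tier 1 (0–5 kWh): 5 × €0.26 = €1.3
Above 5 kWh: 42.1 × €0.31 = €13.051
Bill = €14.35

€14.35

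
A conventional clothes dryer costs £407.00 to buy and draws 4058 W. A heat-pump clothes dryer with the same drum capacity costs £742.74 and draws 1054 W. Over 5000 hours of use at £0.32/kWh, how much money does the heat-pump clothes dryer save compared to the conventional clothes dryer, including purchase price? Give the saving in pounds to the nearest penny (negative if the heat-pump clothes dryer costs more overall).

£4470.66

conventional clothes dryer: £407.00 + (4058/1000) kW × 5000 h × £0.32 = £407.00 + £6492.8 = £6899.8
heat-pump clothes dryer: £742.74 + (1054/1000) kW × 5000 h × £0.32 = £742.74 + £1686.4 = £2429.14
Saving = £6899.8 − £2429.14 = £4470.66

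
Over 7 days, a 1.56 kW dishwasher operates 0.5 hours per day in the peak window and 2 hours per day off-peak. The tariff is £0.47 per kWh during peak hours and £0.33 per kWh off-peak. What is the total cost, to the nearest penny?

Peak energy = 1.56 kW × 0.5 h × 7 = 5.46 kWh
Off-peak energy = 1.56 kW × 2 h × 7 = 21.84 kWh
Cost = 5.46 × £0.47 + 21.84 × £0.33 = £2.5662 + £7.2072 = £9.77

£9.77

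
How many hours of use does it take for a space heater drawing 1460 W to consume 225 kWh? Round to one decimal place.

Hours = 225 kWh ÷ 1.46 kW = 154.1 h

154.1 h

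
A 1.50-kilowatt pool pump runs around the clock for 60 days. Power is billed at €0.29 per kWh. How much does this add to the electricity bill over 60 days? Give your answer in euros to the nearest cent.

€626.40

Runtime = 24 h × 60 = 1440 h
Energy = 1.5 kW × 1440 h = 2160 kWh
Cost = 2160 kWh × €0.29/kWh = €626.40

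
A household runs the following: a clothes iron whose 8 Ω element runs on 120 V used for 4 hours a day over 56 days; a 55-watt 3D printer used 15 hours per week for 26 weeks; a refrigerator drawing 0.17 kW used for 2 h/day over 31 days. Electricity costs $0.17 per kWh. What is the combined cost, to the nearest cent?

clothes iron: Power = V²/R = 120²/8 = 1800 W = 1.8 kW
clothes iron: Runtime = 4 h/day × 56 days = 224 h
clothes iron: 1.8 kW × 224 h = 403.2 kWh
3D printer: Runtime = 15 h/week × 26 weeks = 390 h
3D printer: 0.055 kW × 390 h = 21.45 kWh
refrigerator: Runtime = 2 h/day × 31 days = 62 h
refrigerator: 0.17 kW × 62 h = 10.54 kWh
Total energy = 435.19 kWh
Cost = 435.19 × $0.17 = $73.98

$73.98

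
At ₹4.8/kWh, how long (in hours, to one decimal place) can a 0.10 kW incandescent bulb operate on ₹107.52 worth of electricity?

224.0 h

Energy available = ₹107.52 ÷ ₹4.8/kWh = 22.4 kWh
Hours = 22.4 kWh ÷ 0.1 kW = 224.0 h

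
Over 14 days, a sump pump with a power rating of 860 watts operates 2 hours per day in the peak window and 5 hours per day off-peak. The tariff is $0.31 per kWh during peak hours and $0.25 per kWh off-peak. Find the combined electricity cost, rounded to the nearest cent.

Peak energy = 0.86 kW × 2 h × 14 = 24.08 kWh
Off-peak energy = 0.86 kW × 5 h × 14 = 60.2 kWh
Cost = 24.08 × $0.31 + 60.2 × $0.25 = $7.4648 + $15.05 = $22.51

$22.51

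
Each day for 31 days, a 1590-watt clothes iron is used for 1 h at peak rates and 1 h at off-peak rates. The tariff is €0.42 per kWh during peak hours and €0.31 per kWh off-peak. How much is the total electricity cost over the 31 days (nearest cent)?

€35.98

Peak energy = 1.59 kW × 1 h × 31 = 49.29 kWh
Off-peak energy = 1.59 kW × 1 h × 31 = 49.29 kWh
Cost = 49.29 × €0.42 + 49.29 × €0.31 = €20.7018 + €15.2799 = €35.98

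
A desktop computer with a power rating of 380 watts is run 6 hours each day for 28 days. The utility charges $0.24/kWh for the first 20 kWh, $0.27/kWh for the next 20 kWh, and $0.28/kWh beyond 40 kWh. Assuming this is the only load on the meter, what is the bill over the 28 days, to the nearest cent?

$16.88

Runtime = 6 h/day × 28 days = 168 h
Energy = 0.38 kW × 168 h = 63.84 kWh
Tier 1 (0–20 kWh): 20 × $0.24 = $4.8
Tier 2 (20–40 kWh): 20 × $0.27 = $5.4
Above 40 kWh: 23.84 × $0.28 = $6.6752
Bill = $16.88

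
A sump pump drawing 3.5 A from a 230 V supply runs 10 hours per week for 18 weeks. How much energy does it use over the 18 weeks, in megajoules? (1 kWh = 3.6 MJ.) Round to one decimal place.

521.6 MJ

Power = 3.5 A × 230 V = 805 W = 0.805 kW
Runtime = 10 h/week × 18 weeks = 180 h
Energy = 0.805 kW × 180 h = 144.9 kWh
= 144.9 × 3.6 MJ = 521.6 MJ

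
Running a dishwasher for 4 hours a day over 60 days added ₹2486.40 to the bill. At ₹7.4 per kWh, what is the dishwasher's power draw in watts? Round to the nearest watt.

Energy = ₹2486.40 ÷ ₹7.4/kWh = 336 kWh
Runtime = 4 h/day × 60 days = 240 h
Power = 336 kWh ÷ 240 h = 1.4 kW = 1400 W

1400 W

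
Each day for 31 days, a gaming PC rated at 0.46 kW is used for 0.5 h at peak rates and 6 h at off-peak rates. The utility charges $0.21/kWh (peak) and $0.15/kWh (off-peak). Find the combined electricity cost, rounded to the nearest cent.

$14.33

Peak energy = 0.46 kW × 0.5 h × 31 = 7.13 kWh
Off-peak energy = 0.46 kW × 6 h × 31 = 85.56 kWh
Cost = 7.13 × $0.21 + 85.56 × $0.15 = $1.4973 + $12.834 = $14.33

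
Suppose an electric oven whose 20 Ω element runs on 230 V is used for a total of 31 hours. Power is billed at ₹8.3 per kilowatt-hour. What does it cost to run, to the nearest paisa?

Power = V²/R = 230²/20 = 2645 W = 2.645 kW
Energy = 2.645 kW × 31 h = 81.995 kWh
Cost = 81.995 kWh × ₹8.3/kWh = ₹680.56

₹680.56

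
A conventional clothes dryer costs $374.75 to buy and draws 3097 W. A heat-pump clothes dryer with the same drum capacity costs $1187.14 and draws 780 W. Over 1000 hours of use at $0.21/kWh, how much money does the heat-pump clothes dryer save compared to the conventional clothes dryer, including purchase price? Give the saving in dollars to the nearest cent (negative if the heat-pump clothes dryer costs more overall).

conventional clothes dryer: $374.75 + (3097/1000) kW × 1000 h × $0.21 = $374.75 + $650.37 = $1025.12
heat-pump clothes dryer: $1187.14 + (780/1000) kW × 1000 h × $0.21 = $1187.14 + $163.8 = $1350.94
Saving = $1025.12 − $1350.94 = −$325.82

-$325.82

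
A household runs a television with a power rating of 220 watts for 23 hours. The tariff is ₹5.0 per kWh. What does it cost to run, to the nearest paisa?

₹25.30

Energy = 0.22 kW × 23 h = 5.06 kWh
Cost = 5.06 kWh × ₹5.0/kWh = ₹25.30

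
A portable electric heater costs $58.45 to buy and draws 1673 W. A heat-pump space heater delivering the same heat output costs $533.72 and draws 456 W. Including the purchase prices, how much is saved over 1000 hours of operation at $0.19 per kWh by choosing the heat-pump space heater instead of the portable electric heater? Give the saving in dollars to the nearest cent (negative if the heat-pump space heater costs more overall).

-$244.04

portable electric heater: $58.45 + (1673/1000) kW × 1000 h × $0.19 = $58.45 + $317.87 = $376.32
heat-pump space heater: $533.72 + (456/1000) kW × 1000 h × $0.19 = $533.72 + $86.64 = $620.36
Saving = $376.32 − $620.36 = −$244.04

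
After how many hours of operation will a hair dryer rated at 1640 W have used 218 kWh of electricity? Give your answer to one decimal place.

132.9 h

Hours = 218 kWh ÷ 1.64 kW = 132.9 h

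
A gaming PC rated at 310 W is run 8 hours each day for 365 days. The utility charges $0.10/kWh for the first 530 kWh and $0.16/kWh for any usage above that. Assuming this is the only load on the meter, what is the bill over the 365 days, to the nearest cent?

Runtime = 8 h/day × 365 days = 2920 h
Energy = 0.31 kW × 2920 h = 905.2 kWh
Tier 1 (0–530 kWh): 530 × $0.10 = $53
Above 530 kWh: 375.2 × $0.16 = $60.032
Bill = $113.03

$113.03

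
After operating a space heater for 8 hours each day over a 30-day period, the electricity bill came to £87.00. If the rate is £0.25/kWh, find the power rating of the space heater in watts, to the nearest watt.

Energy = £87.00 ÷ £0.25/kWh = 348 kWh
Runtime = 8 h/day × 30 days = 240 h
Power = 348 kWh ÷ 240 h = 1.45 kW = 1450 W

1450 W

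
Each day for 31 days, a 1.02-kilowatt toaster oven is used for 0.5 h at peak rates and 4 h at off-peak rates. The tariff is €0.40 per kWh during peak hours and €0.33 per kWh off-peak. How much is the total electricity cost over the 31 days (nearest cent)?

€48.06

Peak energy = 1.02 kW × 0.5 h × 31 = 15.81 kWh
Off-peak energy = 1.02 kW × 4 h × 31 = 126.48 kWh
Cost = 15.81 × €0.40 + 126.48 × €0.33 = €6.324 + €41.7384 = €48.06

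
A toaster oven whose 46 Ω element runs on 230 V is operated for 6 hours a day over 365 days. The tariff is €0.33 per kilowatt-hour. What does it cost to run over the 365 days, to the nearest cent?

Power = V²/R = 230²/46 = 1150 W = 1.15 kW
Runtime = 6 h/day × 365 days = 2190 h
Energy = 1.15 kW × 2190 h = 2518.5 kWh
Cost = 2518.5 kWh × €0.33/kWh = €831.11

€831.11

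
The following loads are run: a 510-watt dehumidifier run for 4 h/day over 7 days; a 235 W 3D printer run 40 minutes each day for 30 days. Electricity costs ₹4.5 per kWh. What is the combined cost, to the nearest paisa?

dehumidifier: Runtime = 4 h/day × 7 days = 28 h
dehumidifier: 0.51 kW × 28 h = 14.28 kWh
3D printer: Runtime = 40 min × 30 = 1200 min = 20 h
3D printer: 0.235 kW × 20 h = 4.7 kWh
Total energy = 18.98 kWh
Cost = 18.98 × ₹4.5 = ₹85.41

₹85.41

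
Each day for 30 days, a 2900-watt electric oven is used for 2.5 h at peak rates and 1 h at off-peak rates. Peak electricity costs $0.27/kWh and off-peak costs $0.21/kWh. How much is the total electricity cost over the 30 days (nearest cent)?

$77.00

Peak energy = 2.9 kW × 2.5 h × 30 = 217.5 kWh
Off-peak energy = 2.9 kW × 1 h × 30 = 87 kWh
Cost = 217.5 × $0.27 + 87 × $0.21 = $58.725 + $18.27 = $77.00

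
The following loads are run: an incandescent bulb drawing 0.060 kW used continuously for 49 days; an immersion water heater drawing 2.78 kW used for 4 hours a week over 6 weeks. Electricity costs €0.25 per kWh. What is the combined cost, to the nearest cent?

€34.32

incandescent bulb: Runtime = 24 h × 49 = 1176 h
incandescent bulb: 0.06 kW × 1176 h = 70.56 kWh
immersion water heater: Runtime = 4 h/week × 6 weeks = 24 h
immersion water heater: 2.78 kW × 24 h = 66.72 kWh
Total energy = 137.28 kWh
Cost = 137.28 × €0.25 = €34.32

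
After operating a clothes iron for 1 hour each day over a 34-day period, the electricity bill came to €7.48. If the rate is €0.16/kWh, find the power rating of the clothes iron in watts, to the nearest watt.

1375 W

Energy = €7.48 ÷ €0.16/kWh = 46.75 kWh
Runtime = 1 h/day × 34 days = 34 h
Power = 46.75 kWh ÷ 34 h = 1.375 kW = 1375 W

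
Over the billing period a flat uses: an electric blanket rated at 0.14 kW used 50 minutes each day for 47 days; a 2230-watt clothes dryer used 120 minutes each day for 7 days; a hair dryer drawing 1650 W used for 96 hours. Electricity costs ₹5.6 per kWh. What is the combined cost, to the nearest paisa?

electric blanket: Runtime = 50 min × 47 = 2350 min = 39.166666… h
electric blanket: 0.14 kW × 39.166666… h = 5.483333… kWh
clothes dryer: Runtime = 120 min × 7 = 840 min = 14 h
clothes dryer: 2.23 kW × 14 h = 31.22 kWh
hair dryer: 1.65 kW × 96 h = 158.4 kWh
Total energy = 195.103333… kWh
Cost = 195.103333… × ₹5.6 = ₹1092.58

₹1092.58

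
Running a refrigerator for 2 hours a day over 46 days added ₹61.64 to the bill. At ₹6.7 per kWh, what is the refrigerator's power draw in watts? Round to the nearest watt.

100 W

Energy = ₹61.64 ÷ ₹6.7/kWh = 9.2 kWh
Runtime = 2 h/day × 46 days = 92 h
Power = 9.2 kWh ÷ 92 h = 0.1 kW = 100 W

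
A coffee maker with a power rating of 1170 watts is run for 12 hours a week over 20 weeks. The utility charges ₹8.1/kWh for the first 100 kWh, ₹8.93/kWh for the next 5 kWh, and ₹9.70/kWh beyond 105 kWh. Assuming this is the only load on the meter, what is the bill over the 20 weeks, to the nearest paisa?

₹2559.91

Runtime = 12 h/week × 20 weeks = 240 h
Energy = 1.17 kW × 240 h = 280.8 kWh
Tier 1 (0–100 kWh): 100 × ₹8.1 = ₹810
Tier 2 (100–105 kWh): 5 × ₹8.93 = ₹44.65
Above 105 kWh: 175.8 × ₹9.70 = ₹1705.26
Bill = ₹2559.91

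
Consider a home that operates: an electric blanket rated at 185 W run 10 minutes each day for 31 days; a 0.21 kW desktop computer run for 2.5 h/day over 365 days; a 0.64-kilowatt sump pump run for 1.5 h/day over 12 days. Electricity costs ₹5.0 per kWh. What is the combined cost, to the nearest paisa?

electric blanket: Runtime = 10 min × 31 = 310 min = 5.166666… h
electric blanket: 0.185 kW × 5.166666… h = 0.955833… kWh
desktop computer: Runtime = 2.5 h/day × 365 days = 912.5 h
desktop computer: 0.21 kW × 912.5 h = 191.625 kWh
sump pump: Runtime = 1.5 h/day × 12 days = 18 h
sump pump: 0.64 kW × 18 h = 11.52 kWh
Total energy = 204.100833… kWh
Cost = 204.100833… × ₹5.0 = ₹1020.50

₹1020.50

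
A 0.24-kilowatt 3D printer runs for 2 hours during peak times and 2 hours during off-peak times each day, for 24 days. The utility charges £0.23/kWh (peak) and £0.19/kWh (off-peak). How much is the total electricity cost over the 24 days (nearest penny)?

£4.84

Peak energy = 0.24 kW × 2 h × 24 = 11.52 kWh
Off-peak energy = 0.24 kW × 2 h × 24 = 11.52 kWh
Cost = 11.52 × £0.23 + 11.52 × £0.19 = £2.6496 + £2.1888 = £4.84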